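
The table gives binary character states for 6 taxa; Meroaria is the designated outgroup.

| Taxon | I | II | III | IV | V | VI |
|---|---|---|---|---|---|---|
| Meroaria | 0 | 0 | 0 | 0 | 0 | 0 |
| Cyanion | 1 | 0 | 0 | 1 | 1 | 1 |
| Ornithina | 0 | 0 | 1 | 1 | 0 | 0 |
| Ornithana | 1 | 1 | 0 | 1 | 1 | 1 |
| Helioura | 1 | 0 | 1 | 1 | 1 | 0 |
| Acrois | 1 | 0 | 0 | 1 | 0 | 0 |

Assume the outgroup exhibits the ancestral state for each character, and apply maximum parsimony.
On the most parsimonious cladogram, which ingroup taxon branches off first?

Ornithina

The outgroup has state '0' for every character, so '1' is the derived state throughout.
I: derived state '1' in Acrois, Cyanion, Helioura, and Ornithana only — synapomorphy for {Acrois, Cyanion, Helioura, Ornithana}.
II: derived state '1' in Ornithana only — an autapomorphy, so it tells us nothing about relationships among taxa.
III groups Helioura and Ornithina, which is incompatible with the clades supported by the remaining characters; treating it as convergent (homoplasy) costs fewer steps than any alternative tree.
All ingroup taxa share the derived state '1' for IV; it defines the ingroup but does not resolve relationships within it.
V (derived state '1') is shared by Cyanion, Helioura, and Ornithana — a synapomorphy uniting that clade.
Only Cyanion and Ornithana show the derived state '1' for VI, supporting them as a clade.
Most parsimonious ingroup topology: ((((Cyanion,Ornithana),Helioura),Acrois),Ornithina).
Ornithina is sister to the clade containing all other ingroup taxa, so it is the earliest-diverging (most basal) ingroup lineage.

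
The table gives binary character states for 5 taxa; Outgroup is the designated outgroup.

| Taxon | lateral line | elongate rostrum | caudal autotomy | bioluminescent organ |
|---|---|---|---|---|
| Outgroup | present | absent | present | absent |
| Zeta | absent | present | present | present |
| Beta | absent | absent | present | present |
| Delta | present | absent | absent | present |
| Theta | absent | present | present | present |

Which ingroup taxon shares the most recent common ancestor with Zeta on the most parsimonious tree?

Character polarity is set by the outgroup: the derived state is whichever differs from the outgroup's state, so for lateral line, caudal autotomy the derived state is 'absent', and for the remaining characters it is 'present'.
lateral line: derived state 'absent' in Beta, Theta, and Zeta only — synapomorphy for {Beta, Theta, Zeta}.
elongate rostrum: derived state 'present' in Theta and Zeta only — synapomorphy for {Theta, Zeta}.
caudal autotomy: derived state 'absent' in Delta only — an autapomorphy, so it tells us nothing about relationships among taxa.
All ingroup taxa share the derived state 'present' for bioluminescent organ; it defines the ingroup but does not resolve relationships within it.
Most parsimonious ingroup topology: (((Zeta,Theta),Beta),Delta).
Zeta and Theta form a cherry on this tree, so they are sister taxa.

Theta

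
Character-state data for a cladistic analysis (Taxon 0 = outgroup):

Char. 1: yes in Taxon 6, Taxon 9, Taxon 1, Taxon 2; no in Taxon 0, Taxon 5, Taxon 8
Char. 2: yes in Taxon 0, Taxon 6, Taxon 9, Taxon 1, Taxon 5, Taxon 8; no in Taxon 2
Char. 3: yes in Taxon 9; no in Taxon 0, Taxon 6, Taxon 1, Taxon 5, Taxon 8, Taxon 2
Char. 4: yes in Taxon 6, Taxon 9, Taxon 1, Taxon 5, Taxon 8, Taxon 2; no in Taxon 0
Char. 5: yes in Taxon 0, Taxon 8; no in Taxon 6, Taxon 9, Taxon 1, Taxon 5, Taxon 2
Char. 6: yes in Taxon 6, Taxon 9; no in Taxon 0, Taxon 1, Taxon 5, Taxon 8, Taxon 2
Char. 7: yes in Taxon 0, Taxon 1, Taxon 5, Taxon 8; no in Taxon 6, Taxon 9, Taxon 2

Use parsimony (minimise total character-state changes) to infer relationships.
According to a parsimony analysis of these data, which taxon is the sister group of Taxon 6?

Taxon 9

Character polarity is set by the outgroup: the derived state is whichever differs from the outgroup's state, so for Char. 2, Char. 5, Char. 7 the derived state is 'no', and for the remaining characters it is 'yes'.
Only Taxon 1, Taxon 2, Taxon 6, and Taxon 9 show the derived state 'yes' for Char. 1, supporting them as a clade.
Char. 2: derived state 'no' in Taxon 2 only — an autapomorphy, so it tells us nothing about relationships among taxa.
Char. 3 (derived state 'yes') is unique to Taxon 9 (autapomorphy; uninformative for grouping).
All ingroup taxa share the derived state 'yes' for Char. 4; it defines the ingroup but does not resolve relationships within it.
Char. 5 (derived state 'no') is shared by Taxon 1, Taxon 2, Taxon 5, Taxon 6, and Taxon 9 — a synapomorphy uniting that clade.
Char. 6 (derived state 'yes') is shared by Taxon 6 and Taxon 9 — a synapomorphy uniting that clade.
Char. 7: derived state 'no' in Taxon 2, Taxon 6, and Taxon 9 only — synapomorphy for {Taxon 2, Taxon 6, Taxon 9}.
Most parsimonious ingroup topology: (((((Taxon 6,Taxon 9),Taxon 2),Taxon 1),Taxon 5),Taxon 8).
Taxon 6 and Taxon 9 form a cherry on this tree, so they are sister taxa.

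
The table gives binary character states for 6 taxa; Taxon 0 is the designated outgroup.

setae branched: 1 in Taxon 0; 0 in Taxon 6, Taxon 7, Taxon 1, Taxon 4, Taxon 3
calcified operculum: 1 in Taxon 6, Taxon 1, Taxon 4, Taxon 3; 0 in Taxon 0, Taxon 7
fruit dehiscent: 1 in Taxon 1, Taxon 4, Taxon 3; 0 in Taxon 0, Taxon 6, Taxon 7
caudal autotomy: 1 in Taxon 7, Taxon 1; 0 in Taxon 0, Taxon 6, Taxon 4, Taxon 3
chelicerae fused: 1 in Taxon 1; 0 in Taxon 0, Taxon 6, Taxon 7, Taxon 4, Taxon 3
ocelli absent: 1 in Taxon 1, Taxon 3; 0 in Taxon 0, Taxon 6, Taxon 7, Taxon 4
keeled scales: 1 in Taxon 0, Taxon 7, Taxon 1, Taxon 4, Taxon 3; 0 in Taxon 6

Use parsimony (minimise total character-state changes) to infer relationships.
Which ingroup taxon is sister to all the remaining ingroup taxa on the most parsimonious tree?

Taxon 7

Character polarity is set by the outgroup: the derived state is whichever differs from the outgroup's state, so for setae branched, keeled scales the derived state is '0', and for the remaining characters it is '1'.
setae branched (derived state '0') is shared by all ingroup taxa — unites the whole ingroup.
calcified operculum: derived state '1' in Taxon 1, Taxon 3, Taxon 4, and Taxon 6 only — synapomorphy for {Taxon 1, Taxon 3, Taxon 4, Taxon 6}.
fruit dehiscent: derived state '1' in Taxon 1, Taxon 3, and Taxon 4 only — synapomorphy for {Taxon 1, Taxon 3, Taxon 4}.
caudal autotomy (state '1') occurs in Taxon 1 and Taxon 7 but conflicts with the nesting implied by the other characters — most parsimoniously interpreted as homoplasy.
chelicerae fused (derived state '1') is unique to Taxon 1 (autapomorphy; uninformative for grouping).
ocelli absent: derived state '1' in Taxon 1 and Taxon 3 only — synapomorphy for {Taxon 1, Taxon 3}.
keeled scales: derived state '0' in Taxon 6 only — an autapomorphy, so it tells us nothing about relationships among taxa.
Most parsimonious ingroup topology: ((Taxon 6,((Taxon 1,Taxon 3),Taxon 4)),Taxon 7).
Taxon 7 is sister to the clade containing all other ingroup taxa, so it is the earliest-diverging (most basal) ingroup lineage.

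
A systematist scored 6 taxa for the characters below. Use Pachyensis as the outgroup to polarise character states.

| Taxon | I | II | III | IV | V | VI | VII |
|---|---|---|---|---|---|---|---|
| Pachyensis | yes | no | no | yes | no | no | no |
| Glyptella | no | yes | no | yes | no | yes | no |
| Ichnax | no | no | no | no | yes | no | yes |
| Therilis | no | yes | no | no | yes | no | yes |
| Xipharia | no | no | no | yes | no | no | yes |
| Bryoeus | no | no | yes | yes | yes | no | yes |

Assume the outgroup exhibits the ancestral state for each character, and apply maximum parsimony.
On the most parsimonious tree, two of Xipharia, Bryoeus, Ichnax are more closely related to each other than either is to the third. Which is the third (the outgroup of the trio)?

Xipharia

Character polarity is set by the outgroup: the derived state is whichever differs from the outgroup's state, so for I, IV the derived state is 'no', and for the remaining characters it is 'yes'.
I (derived state 'no') is shared by all ingroup taxa — unites the whole ingroup.
II groups Glyptella and Therilis, which is incompatible with the clades supported by the remaining characters; treating it as convergent (homoplasy) costs fewer steps than any alternative tree.
III (derived state 'yes') is unique to Bryoeus (autapomorphy; uninformative for grouping).
IV: derived state 'no' in Ichnax and Therilis only — synapomorphy for {Ichnax, Therilis}.
V: derived state 'yes' in Bryoeus, Ichnax, and Therilis only — synapomorphy for {Bryoeus, Ichnax, Therilis}.
VI (derived state 'yes') is unique to Glyptella (autapomorphy; uninformative for grouping).
VII (derived state 'yes') is shared by Bryoeus, Ichnax, Therilis, and Xipharia — a synapomorphy uniting that clade.
Most parsimonious ingroup topology: (Glyptella,(((Ichnax,Therilis),Bryoeus),Xipharia)).
Bryoeus and Ichnax share a more recent common ancestor with each other than either does with Xipharia, so Xipharia is the least closely related of the three.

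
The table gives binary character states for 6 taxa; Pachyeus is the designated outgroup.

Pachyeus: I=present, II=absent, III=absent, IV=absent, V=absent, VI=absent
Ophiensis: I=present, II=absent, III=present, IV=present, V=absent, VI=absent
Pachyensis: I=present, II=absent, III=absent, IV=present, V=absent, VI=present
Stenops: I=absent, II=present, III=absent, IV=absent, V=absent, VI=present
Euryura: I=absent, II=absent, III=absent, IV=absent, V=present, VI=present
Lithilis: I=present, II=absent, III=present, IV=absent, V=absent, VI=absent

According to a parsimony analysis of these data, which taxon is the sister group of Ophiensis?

Lithilis

Character polarity is set by the outgroup: the derived state is whichever differs from the outgroup's state, so for I the derived state is 'absent', and for the remaining characters it is 'present'.
Only Euryura and Stenops show the derived state 'absent' for I, supporting them as a clade.
II: derived state 'present' in Stenops only — an autapomorphy, so it tells us nothing about relationships among taxa.
III (derived state 'present') is shared by Lithilis and Ophiensis — a synapomorphy uniting that clade.
IV (state 'present') occurs in Ophiensis and Pachyensis but conflicts with the nesting implied by the other characters — most parsimoniously interpreted as homoplasy.
V (derived state 'present') is unique to Euryura (autapomorphy; uninformative for grouping).
VI (derived state 'present') is shared by Euryura, Pachyensis, and Stenops — a synapomorphy uniting that clade.
Most parsimonious ingroup topology: ((Ophiensis,Lithilis),(Pachyensis,(Stenops,Euryura))).
Ophiensis and Lithilis form a cherry on this tree, so they are sister taxa.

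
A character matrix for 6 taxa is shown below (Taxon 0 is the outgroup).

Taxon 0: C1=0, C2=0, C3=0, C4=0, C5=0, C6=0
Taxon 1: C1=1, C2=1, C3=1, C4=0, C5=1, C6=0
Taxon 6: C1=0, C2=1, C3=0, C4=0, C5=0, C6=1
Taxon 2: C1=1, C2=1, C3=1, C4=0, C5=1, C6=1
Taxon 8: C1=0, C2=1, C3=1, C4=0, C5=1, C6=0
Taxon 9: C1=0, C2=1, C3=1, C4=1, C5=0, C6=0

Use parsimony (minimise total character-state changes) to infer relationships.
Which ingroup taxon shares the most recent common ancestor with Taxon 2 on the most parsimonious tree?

The outgroup has state '0' for every character, so '1' is the derived state throughout.
Only Taxon 1 and Taxon 2 show the derived state '1' for C1, supporting them as a clade.
C2 (derived state '1') is shared by all ingroup taxa — unites the whole ingroup.
Only Taxon 1, Taxon 2, Taxon 8, and Taxon 9 show the derived state '1' for C3, supporting them as a clade.
C4 (derived state '1') is unique to Taxon 9 (autapomorphy; uninformative for grouping).
C5: derived state '1' in Taxon 1, Taxon 2, and Taxon 8 only — synapomorphy for {Taxon 1, Taxon 2, Taxon 8}.
C6 groups Taxon 2 and Taxon 6, which is incompatible with the clades supported by the remaining characters; treating it as convergent (homoplasy) costs fewer steps than any alternative tree.
Most parsimonious ingroup topology: (Taxon 6,(((Taxon 1,Taxon 2),Taxon 8),Taxon 9)).
Taxon 2 and Taxon 1 form a cherry on this tree, so they are sister taxa.

Taxon 1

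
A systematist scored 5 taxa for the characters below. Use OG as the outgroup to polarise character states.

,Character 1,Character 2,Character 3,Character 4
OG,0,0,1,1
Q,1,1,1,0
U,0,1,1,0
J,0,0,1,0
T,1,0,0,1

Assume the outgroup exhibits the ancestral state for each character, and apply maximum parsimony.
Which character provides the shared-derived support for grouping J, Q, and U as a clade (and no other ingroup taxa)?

Character polarity is set by the outgroup: the derived state is whichever differs from the outgroup's state, so for Character 3, Character 4 the derived state is '0', and for the remaining characters it is '1'.
Character 1 groups Q and T, which is incompatible with the clades supported by the remaining characters; treating it as convergent (homoplasy) costs fewer steps than any alternative tree.
Only Q and U show the derived state '1' for Character 2, supporting them as a clade.
Character 3: derived state '0' in T only — an autapomorphy, so it tells us nothing about relationships among taxa.
Only J, Q, and U show the derived state '0' for Character 4, supporting them as a clade.
Most parsimonious ingroup topology: (((Q,U),J),T).
The clade {J, Q, U} is supported by Character 4: its derived state '0' occurs in exactly those taxa and in no other taxon (including the outgroup).

Character 4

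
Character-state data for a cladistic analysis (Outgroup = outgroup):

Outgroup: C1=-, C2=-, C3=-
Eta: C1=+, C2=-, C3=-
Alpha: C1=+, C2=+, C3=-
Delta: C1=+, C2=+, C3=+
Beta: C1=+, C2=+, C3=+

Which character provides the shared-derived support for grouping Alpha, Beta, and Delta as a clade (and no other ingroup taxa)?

C2

The outgroup has state '-' for every character, so '+' is the derived state throughout.
C1 (derived state '+') is shared by all ingroup taxa — unites the whole ingroup.
C2: derived state '+' in Alpha, Beta, and Delta only — synapomorphy for {Alpha, Beta, Delta}.
C3: derived state '+' in Beta and Delta only — synapomorphy for {Beta, Delta}.
Most parsimonious ingroup topology: (Eta,(Alpha,(Delta,Beta))).
The clade {Alpha, Beta, Delta} is supported by C2: its derived state '+' occurs in exactly those taxa and in no other taxon (including the outgroup).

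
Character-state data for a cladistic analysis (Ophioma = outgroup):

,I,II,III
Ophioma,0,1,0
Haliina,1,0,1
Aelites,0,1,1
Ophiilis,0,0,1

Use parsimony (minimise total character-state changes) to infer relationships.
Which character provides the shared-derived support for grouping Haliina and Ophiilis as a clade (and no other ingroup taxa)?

II

Character polarity is set by the outgroup: the derived state is whichever differs from the outgroup's state, so for II the derived state is '0', and for the remaining characters it is '1'.
I (derived state '1') is unique to Haliina (autapomorphy; uninformative for grouping).
II (derived state '0') is shared by Haliina and Ophiilis — a synapomorphy uniting that clade.
All ingroup taxa share the derived state '1' for III; it defines the ingroup but does not resolve relationships within it.
Most parsimonious ingroup topology: ((Haliina,Ophiilis),Aelites).
The clade {Haliina, Ophiilis} is supported by II: its derived state '0' occurs in exactly those taxa and in no other taxon (including the outgroup).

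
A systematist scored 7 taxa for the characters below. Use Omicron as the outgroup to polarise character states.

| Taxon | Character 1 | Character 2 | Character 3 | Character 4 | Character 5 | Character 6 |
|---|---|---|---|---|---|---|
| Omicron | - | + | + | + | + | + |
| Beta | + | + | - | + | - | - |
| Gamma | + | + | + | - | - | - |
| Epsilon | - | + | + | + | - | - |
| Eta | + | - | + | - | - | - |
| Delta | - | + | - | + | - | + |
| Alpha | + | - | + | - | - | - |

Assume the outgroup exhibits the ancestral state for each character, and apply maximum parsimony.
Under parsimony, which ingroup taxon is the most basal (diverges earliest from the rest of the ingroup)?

Character polarity is set by the outgroup: the derived state is whichever differs from the outgroup's state, so for Character 2, Character 3, Character 4, Character 5, Character 6 the derived state is '-', and for the remaining characters it is '+'.
Only Alpha, Beta, Eta, and Gamma show the derived state '+' for Character 1, supporting them as a clade.
Only Alpha and Eta show the derived state '-' for Character 2, supporting them as a clade.
Character 3 groups Beta and Delta, which is incompatible with the clades supported by the remaining characters; treating it as convergent (homoplasy) costs fewer steps than any alternative tree.
Character 4 (derived state '-') is shared by Alpha, Eta, and Gamma — a synapomorphy uniting that clade.
Character 5 (derived state '-') is shared by all ingroup taxa — unites the whole ingroup.
Only Alpha, Beta, Epsilon, Eta, and Gamma show the derived state '-' for Character 6, supporting them as a clade.
Most parsimonious ingroup topology: (((Beta,(Gamma,(Eta,Alpha))),Epsilon),Delta).
Delta is sister to the clade containing all other ingroup taxa, so it is the earliest-diverging (most basal) ingroup lineage.

Delta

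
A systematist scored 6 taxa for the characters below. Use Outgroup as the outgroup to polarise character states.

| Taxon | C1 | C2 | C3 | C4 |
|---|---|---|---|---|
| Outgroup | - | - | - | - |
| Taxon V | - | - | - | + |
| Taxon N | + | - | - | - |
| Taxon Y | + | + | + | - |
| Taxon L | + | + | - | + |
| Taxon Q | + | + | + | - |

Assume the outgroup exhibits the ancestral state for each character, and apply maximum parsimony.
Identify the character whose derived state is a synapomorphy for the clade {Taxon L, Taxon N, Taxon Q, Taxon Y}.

The outgroup has state '-' for every character, so '+' is the derived state throughout.
Only Taxon L, Taxon N, Taxon Q, and Taxon Y show the derived state '+' for C1, supporting them as a clade.
C2 (derived state '+') is shared by Taxon L, Taxon Q, and Taxon Y — a synapomorphy uniting that clade.
C3 (derived state '+') is shared by Taxon Q and Taxon Y — a synapomorphy uniting that clade.
C4 groups Taxon L and Taxon V, which is incompatible with the clades supported by the remaining characters; treating it as convergent (homoplasy) costs fewer steps than any alternative tree.
Most parsimonious ingroup topology: (Taxon V,(Taxon N,((Taxon Y,Taxon Q),Taxon L))).
The clade {Taxon L, Taxon N, Taxon Q, Taxon Y} is supported by C1: its derived state '+' occurs in exactly those taxa and in no other taxon (including the outgroup).

C1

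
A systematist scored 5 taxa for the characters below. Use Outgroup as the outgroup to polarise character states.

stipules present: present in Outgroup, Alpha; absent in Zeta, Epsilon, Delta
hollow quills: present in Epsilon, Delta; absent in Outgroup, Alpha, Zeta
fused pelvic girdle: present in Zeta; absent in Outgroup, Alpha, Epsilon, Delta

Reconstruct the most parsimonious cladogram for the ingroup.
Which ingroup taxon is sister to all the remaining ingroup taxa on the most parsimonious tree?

Alpha

Character polarity is set by the outgroup: the derived state is whichever differs from the outgroup's state, so for stipules present the derived state is 'absent', and for the remaining characters it is 'present'.
stipules present: derived state 'absent' in Delta, Epsilon, and Zeta only — synapomorphy for {Delta, Epsilon, Zeta}.
Only Delta and Epsilon show the derived state 'present' for hollow quills, supporting them as a clade.
fused pelvic girdle: derived state 'present' in Zeta only — an autapomorphy, so it tells us nothing about relationships among taxa.
Most parsimonious ingroup topology: (Alpha,(Zeta,(Epsilon,Delta))).
Alpha is sister to the clade containing all other ingroup taxa, so it is the earliest-diverging (most basal) ingroup lineage.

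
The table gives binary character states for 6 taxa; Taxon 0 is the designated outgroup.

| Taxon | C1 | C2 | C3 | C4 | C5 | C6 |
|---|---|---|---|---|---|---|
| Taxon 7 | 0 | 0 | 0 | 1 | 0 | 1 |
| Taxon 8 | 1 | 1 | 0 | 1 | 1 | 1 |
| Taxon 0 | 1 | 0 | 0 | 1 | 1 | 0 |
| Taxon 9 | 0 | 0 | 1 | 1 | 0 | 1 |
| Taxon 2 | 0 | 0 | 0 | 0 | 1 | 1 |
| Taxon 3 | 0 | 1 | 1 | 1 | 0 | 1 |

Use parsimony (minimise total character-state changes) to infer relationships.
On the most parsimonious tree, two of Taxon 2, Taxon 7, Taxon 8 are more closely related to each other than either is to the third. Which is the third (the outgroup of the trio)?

Character polarity is set by the outgroup: the derived state is whichever differs from the outgroup's state, so for C1, C4, C5 the derived state is '0', and for the remaining characters it is '1'.
C1 (derived state '0') is shared by Taxon 2, Taxon 3, Taxon 7, and Taxon 9 — a synapomorphy uniting that clade.
C2 (state '1') occurs in Taxon 3 and Taxon 8 but conflicts with the nesting implied by the other characters — most parsimoniously interpreted as homoplasy.
C3: derived state '1' in Taxon 3 and Taxon 9 only — synapomorphy for {Taxon 3, Taxon 9}.
C4 (derived state '0') is unique to Taxon 2 (autapomorphy; uninformative for grouping).
C5: derived state '0' in Taxon 3, Taxon 7, and Taxon 9 only — synapomorphy for {Taxon 3, Taxon 7, Taxon 9}.
All ingroup taxa share the derived state '1' for C6; it defines the ingroup but does not resolve relationships within it.
Most parsimonious ingroup topology: ((((Taxon 3,Taxon 9),Taxon 7),Taxon 2),Taxon 8).
Taxon 2 and Taxon 7 share a more recent common ancestor with each other than either does with Taxon 8, so Taxon 8 is the least closely related of the three.

Taxon 8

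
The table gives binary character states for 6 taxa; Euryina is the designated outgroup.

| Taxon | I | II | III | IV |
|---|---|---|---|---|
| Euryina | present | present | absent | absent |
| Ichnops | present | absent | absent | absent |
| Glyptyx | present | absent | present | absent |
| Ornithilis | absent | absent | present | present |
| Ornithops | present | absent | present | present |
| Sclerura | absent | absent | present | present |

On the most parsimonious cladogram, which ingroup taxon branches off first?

Ichnops

Character polarity is set by the outgroup: the derived state is whichever differs from the outgroup's state, so for I, II the derived state is 'absent', and for the remaining characters it is 'present'.
Only Ornithilis and Sclerura show the derived state 'absent' for I, supporting them as a clade.
II (derived state 'absent') is shared by all ingroup taxa — unites the whole ingroup.
III (derived state 'present') is shared by Glyptyx, Ornithilis, Ornithops, and Sclerura — a synapomorphy uniting that clade.
IV (derived state 'present') is shared by Ornithilis, Ornithops, and Sclerura — a synapomorphy uniting that clade.
Most parsimonious ingroup topology: (Ichnops,(Glyptyx,((Ornithilis,Sclerura),Ornithops))).
Ichnops is sister to the clade containing all other ingroup taxa, so it is the earliest-diverging (most basal) ingroup lineage.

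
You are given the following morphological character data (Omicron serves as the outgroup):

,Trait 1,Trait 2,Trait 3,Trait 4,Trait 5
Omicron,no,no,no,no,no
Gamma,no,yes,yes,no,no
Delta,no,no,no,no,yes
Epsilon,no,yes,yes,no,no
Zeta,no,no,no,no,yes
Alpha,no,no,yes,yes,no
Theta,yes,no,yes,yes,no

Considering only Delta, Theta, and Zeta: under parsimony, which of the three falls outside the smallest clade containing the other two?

The outgroup has state 'no' for every character, so 'yes' is the derived state throughout.
Trait 1 (derived state 'yes') is unique to Theta (autapomorphy; uninformative for grouping).
Trait 2 (derived state 'yes') is shared by Epsilon and Gamma — a synapomorphy uniting that clade.
Only Alpha, Epsilon, Gamma, and Theta show the derived state 'yes' for Trait 3, supporting them as a clade.
Trait 4 (derived state 'yes') is shared by Alpha and Theta — a synapomorphy uniting that clade.
Trait 5: derived state 'yes' in Delta and Zeta only — synapomorphy for {Delta, Zeta}.
Most parsimonious ingroup topology: (((Gamma,Epsilon),(Alpha,Theta)),(Delta,Zeta)).
Zeta and Delta share a more recent common ancestor with each other than either does with Theta, so Theta is the least closely related of the three.

Theta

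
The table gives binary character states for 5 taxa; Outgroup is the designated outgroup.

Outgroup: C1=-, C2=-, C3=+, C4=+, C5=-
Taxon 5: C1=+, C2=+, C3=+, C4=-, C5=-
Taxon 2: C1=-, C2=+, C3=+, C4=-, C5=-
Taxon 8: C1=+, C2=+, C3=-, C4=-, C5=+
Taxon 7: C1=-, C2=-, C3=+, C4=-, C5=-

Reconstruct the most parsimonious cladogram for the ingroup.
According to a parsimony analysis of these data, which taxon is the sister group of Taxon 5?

Taxon 8

Character polarity is set by the outgroup: the derived state is whichever differs from the outgroup's state, so for C3, C4 the derived state is '-', and for the remaining characters it is '+'.
C1 (derived state '+') is shared by Taxon 5 and Taxon 8 — a synapomorphy uniting that clade.
C2: derived state '+' in Taxon 2, Taxon 5, and Taxon 8 only — synapomorphy for {Taxon 2, Taxon 5, Taxon 8}.
C3 (derived state '-') is unique to Taxon 8 (autapomorphy; uninformative for grouping).
All ingroup taxa share the derived state '-' for C4; it defines the ingroup but does not resolve relationships within it.
C5: derived state '+' in Taxon 8 only — an autapomorphy, so it tells us nothing about relationships among taxa.
Most parsimonious ingroup topology: (((Taxon 5,Taxon 8),Taxon 2),Taxon 7).
Taxon 5 and Taxon 8 form a cherry on this tree, so they are sister taxa.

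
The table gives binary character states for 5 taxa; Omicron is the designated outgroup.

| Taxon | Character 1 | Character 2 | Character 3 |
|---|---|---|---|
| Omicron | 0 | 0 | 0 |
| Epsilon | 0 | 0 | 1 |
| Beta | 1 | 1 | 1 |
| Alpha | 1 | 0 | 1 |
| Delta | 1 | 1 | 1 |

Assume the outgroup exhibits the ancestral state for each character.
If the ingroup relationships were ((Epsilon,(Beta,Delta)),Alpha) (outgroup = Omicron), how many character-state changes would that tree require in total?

Map each character onto ((Epsilon,(Beta,Delta)),Alpha) (rooted by Omicron) and count the minimum state changes it requires (Fitch parsimony):
Character 1: 2; Character 2: 1; Character 3: 1.
Total tree length = 4.

4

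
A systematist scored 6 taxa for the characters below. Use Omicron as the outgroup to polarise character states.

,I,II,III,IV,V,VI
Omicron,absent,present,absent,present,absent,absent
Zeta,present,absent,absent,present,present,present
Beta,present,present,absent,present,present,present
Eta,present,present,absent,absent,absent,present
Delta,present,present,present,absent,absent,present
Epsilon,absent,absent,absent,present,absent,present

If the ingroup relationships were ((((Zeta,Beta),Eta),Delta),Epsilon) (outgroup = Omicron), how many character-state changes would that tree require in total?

Map each character onto ((((Zeta,Beta),Eta),Delta),Epsilon) (rooted by Omicron) and count the minimum state changes it requires (Fitch parsimony):
I: 1; II: 2; III: 1; IV: 2; V: 1; VI: 1.
Total tree length = 8.

8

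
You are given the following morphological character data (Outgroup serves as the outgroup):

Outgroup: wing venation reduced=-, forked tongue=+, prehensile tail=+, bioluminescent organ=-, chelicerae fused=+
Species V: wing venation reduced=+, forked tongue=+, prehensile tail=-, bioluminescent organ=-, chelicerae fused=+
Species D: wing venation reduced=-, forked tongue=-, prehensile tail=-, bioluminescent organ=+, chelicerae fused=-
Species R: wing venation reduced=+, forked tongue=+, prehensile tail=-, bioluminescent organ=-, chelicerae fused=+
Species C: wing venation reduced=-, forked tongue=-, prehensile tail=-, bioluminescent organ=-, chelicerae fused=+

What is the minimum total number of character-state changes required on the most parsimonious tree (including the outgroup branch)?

5

Character polarity is set by the outgroup: the derived state is whichever differs from the outgroup's state, so for forked tongue, prehensile tail, chelicerae fused the derived state is '-', and for the remaining characters it is '+'.
wing venation reduced (derived state '+') is shared by Species R and Species V — a synapomorphy uniting that clade.
forked tongue (derived state '-') is shared by Species C and Species D — a synapomorphy uniting that clade.
All ingroup taxa share the derived state '-' for prehensile tail; it defines the ingroup but does not resolve relationships within it.
bioluminescent organ (derived state '+') is unique to Species D (autapomorphy; uninformative for grouping).
chelicerae fused: derived state '-' in Species D only — an autapomorphy, so it tells us nothing about relationships among taxa.
Most parsimonious ingroup topology: ((Species V,Species R),(Species D,Species C)).
Changes per character on this tree: wing venation reduced: 1; forked tongue: 1; prehensile tail: 1; bioluminescent organ: 1; chelicerae fused: 1.
Total = 5.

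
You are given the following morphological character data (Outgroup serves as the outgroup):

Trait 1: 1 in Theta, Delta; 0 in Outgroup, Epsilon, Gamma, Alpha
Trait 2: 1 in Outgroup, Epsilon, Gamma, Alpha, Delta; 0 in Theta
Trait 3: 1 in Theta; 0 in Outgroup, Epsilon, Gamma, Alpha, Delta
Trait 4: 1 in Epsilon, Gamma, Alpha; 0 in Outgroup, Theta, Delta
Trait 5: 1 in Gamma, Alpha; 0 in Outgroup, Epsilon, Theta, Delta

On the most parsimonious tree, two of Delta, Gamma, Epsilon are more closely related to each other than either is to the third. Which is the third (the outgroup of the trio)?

Delta

Character polarity is set by the outgroup: the derived state is whichever differs from the outgroup's state, so for Trait 2 the derived state is '0', and for the remaining characters it is '1'.
Trait 1: derived state '1' in Delta and Theta only — synapomorphy for {Delta, Theta}.
Trait 2 (derived state '0') is unique to Theta (autapomorphy; uninformative for grouping).
Trait 3 (derived state '1') is unique to Theta (autapomorphy; uninformative for grouping).
Trait 4: derived state '1' in Alpha, Epsilon, and Gamma only — synapomorphy for {Alpha, Epsilon, Gamma}.
Trait 5: derived state '1' in Alpha and Gamma only — synapomorphy for {Alpha, Gamma}.
Most parsimonious ingroup topology: ((Epsilon,(Gamma,Alpha)),(Theta,Delta)).
Epsilon and Gamma share a more recent common ancestor with each other than either does with Delta, so Delta is the least closely related of the three.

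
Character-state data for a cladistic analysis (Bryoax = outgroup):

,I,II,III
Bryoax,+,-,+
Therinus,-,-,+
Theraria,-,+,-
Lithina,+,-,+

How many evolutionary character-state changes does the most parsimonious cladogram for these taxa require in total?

Character polarity is set by the outgroup: the derived state is whichever differs from the outgroup's state, so for I, III the derived state is '-', and for the remaining characters it is '+'.
Only Theraria and Therinus show the derived state '-' for I, supporting them as a clade.
II: derived state '+' in Theraria only — an autapomorphy, so it tells us nothing about relationships among taxa.
III (derived state '-') is unique to Theraria (autapomorphy; uninformative for grouping).
Most parsimonious ingroup topology: ((Therinus,Theraria),Lithina).
Changes per character on this tree: I: 1; II: 1; III: 1.
Total = 3.

3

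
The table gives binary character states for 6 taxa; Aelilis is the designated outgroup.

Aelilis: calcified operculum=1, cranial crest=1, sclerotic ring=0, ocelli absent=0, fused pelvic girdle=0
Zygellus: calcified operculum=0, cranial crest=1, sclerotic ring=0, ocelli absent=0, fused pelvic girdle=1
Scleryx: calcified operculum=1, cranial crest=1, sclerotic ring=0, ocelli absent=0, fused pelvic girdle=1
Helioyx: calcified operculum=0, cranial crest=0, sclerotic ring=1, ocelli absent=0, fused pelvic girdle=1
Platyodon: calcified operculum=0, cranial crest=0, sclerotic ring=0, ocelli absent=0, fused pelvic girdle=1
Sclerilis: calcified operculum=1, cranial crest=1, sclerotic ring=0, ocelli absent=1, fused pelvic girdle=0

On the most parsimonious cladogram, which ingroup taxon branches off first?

Character polarity is set by the outgroup: the derived state is whichever differs from the outgroup's state, so for calcified operculum, cranial crest the derived state is '0', and for the remaining characters it is '1'.
calcified operculum: derived state '0' in Helioyx, Platyodon, and Zygellus only — synapomorphy for {Helioyx, Platyodon, Zygellus}.
cranial crest: derived state '0' in Helioyx and Platyodon only — synapomorphy for {Helioyx, Platyodon}.
sclerotic ring (derived state '1') is unique to Helioyx (autapomorphy; uninformative for grouping).
ocelli absent (derived state '1') is unique to Sclerilis (autapomorphy; uninformative for grouping).
Only Helioyx, Platyodon, Scleryx, and Zygellus show the derived state '1' for fused pelvic girdle, supporting them as a clade.
Most parsimonious ingroup topology: (((Zygellus,(Helioyx,Platyodon)),Scleryx),Sclerilis).
Sclerilis is sister to the clade containing all other ingroup taxa, so it is the earliest-diverging (most basal) ingroup lineage.

Sclerilis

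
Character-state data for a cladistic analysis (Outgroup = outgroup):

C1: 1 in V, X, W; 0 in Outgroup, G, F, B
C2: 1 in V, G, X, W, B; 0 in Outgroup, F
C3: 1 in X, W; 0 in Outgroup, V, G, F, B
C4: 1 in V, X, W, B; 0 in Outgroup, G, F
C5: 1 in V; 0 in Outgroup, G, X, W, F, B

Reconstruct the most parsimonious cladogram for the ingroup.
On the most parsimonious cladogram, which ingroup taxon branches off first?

The outgroup has state '0' for every character, so '1' is the derived state throughout.
C1 (derived state '1') is shared by V, W, and X — a synapomorphy uniting that clade.
C2: derived state '1' in B, G, V, W, and X only — synapomorphy for {B, G, V, W, X}.
Only W and X show the derived state '1' for C3, supporting them as a clade.
C4 (derived state '1') is shared by B, V, W, and X — a synapomorphy uniting that clade.
C5: derived state '1' in V only — an autapomorphy, so it tells us nothing about relationships among taxa.
Most parsimonious ingroup topology: ((((V,(X,W)),B),G),F).
F is sister to the clade containing all other ingroup taxa, so it is the earliest-diverging (most basal) ingroup lineage.

F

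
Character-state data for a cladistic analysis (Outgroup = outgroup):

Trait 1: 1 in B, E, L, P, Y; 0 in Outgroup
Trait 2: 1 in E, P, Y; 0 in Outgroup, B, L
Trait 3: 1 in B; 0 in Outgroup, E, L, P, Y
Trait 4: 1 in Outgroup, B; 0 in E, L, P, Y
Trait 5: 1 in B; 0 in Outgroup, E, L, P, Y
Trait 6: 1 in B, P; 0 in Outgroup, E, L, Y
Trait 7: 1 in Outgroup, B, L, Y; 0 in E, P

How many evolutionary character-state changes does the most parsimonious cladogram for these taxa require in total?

Character polarity is set by the outgroup: the derived state is whichever differs from the outgroup's state, so for Trait 4, Trait 7 the derived state is '0', and for the remaining characters it is '1'.
Trait 1 (derived state '1') is shared by all ingroup taxa — unites the whole ingroup.
Only E, P, and Y show the derived state '1' for Trait 2, supporting them as a clade.
Trait 3 (derived state '1') is unique to B (autapomorphy; uninformative for grouping).
Trait 4 (derived state '0') is shared by E, L, P, and Y — a synapomorphy uniting that clade.
Trait 5 (derived state '1') is unique to B (autapomorphy; uninformative for grouping).
Trait 6 groups B and P, which is incompatible with the clades supported by the remaining characters; treating it as convergent (homoplasy) costs fewer steps than any alternative tree.
Trait 7 (derived state '0') is shared by E and P — a synapomorphy uniting that clade.
Most parsimonious ingroup topology: (B,(((E,P),Y),L)).
Changes per character on this tree: Trait 1: 1; Trait 2: 1; Trait 3: 1; Trait 4: 1; Trait 5: 1; Trait 6: 2; Trait 7: 1.
Total = 8.

8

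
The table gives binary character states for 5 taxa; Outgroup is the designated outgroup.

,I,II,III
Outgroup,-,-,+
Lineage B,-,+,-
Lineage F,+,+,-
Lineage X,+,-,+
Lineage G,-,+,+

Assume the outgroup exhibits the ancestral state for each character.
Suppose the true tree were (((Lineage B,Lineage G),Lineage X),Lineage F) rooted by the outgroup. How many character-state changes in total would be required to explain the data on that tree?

Map each character onto (((Lineage B,Lineage G),Lineage X),Lineage F) (rooted by Outgroup) and count the minimum state changes it requires (Fitch parsimony):
I: 2; II: 2; III: 2.
Total tree length = 6.

6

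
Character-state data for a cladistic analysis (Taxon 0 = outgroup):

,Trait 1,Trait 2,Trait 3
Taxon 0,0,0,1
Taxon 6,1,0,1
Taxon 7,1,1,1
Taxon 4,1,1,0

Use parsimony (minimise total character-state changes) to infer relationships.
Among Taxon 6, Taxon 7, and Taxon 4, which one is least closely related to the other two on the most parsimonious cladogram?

Character polarity is set by the outgroup: the derived state is whichever differs from the outgroup's state, so for Trait 3 the derived state is '0', and for the remaining characters it is '1'.
Trait 1 (derived state '1') is shared by all ingroup taxa — unites the whole ingroup.
Trait 2: derived state '1' in Taxon 4 and Taxon 7 only — synapomorphy for {Taxon 4, Taxon 7}.
Trait 3 (derived state '0') is unique to Taxon 4 (autapomorphy; uninformative for grouping).
Most parsimonious ingroup topology: (Taxon 6,(Taxon 7,Taxon 4)).
Taxon 4 and Taxon 7 share a more recent common ancestor with each other than either does with Taxon 6, so Taxon 6 is the least closely related of the three.

Taxon 6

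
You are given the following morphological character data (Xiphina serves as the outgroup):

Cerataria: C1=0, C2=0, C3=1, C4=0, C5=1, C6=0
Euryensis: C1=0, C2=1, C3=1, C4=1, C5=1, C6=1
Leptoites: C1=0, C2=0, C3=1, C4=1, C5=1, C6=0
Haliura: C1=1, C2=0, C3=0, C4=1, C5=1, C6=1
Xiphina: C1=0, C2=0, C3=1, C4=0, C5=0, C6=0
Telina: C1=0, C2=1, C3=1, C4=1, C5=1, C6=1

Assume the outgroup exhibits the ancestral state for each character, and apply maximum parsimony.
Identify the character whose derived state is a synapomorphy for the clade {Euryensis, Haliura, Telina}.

Character polarity is set by the outgroup: the derived state is whichever differs from the outgroup's state, so for C3 the derived state is '0', and for the remaining characters it is '1'.
C1 (derived state '1') is unique to Haliura (autapomorphy; uninformative for grouping).
C2: derived state '1' in Euryensis and Telina only — synapomorphy for {Euryensis, Telina}.
C3 (derived state '0') is unique to Haliura (autapomorphy; uninformative for grouping).
Only Euryensis, Haliura, Leptoites, and Telina show the derived state '1' for C4, supporting them as a clade.
All ingroup taxa share the derived state '1' for C5; it defines the ingroup but does not resolve relationships within it.
C6: derived state '1' in Euryensis, Haliura, and Telina only — synapomorphy for {Euryensis, Haliura, Telina}.
Most parsimonious ingroup topology: (((Haliura,(Telina,Euryensis)),Leptoites),Cerataria).
The clade {Euryensis, Haliura, Telina} is supported by C6: its derived state '1' occurs in exactly those taxa and in no other taxon (including the outgroup).

C6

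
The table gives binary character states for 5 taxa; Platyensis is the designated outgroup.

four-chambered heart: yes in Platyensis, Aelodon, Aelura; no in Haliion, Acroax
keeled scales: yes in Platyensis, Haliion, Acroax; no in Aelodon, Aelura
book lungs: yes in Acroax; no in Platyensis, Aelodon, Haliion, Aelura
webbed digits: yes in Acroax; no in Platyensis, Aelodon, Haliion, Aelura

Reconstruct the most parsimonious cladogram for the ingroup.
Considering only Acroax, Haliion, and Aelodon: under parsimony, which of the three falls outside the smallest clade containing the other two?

Aelodon

Character polarity is set by the outgroup: the derived state is whichever differs from the outgroup's state, so for four-chambered heart, keeled scales the derived state is 'no', and for the remaining characters it is 'yes'.
four-chambered heart: derived state 'no' in Acroax and Haliion only — synapomorphy for {Acroax, Haliion}.
keeled scales: derived state 'no' in Aelodon and Aelura only — synapomorphy for {Aelodon, Aelura}.
book lungs: derived state 'yes' in Acroax only — an autapomorphy, so it tells us nothing about relationships among taxa.
webbed digits: derived state 'yes' in Acroax only — an autapomorphy, so it tells us nothing about relationships among taxa.
Most parsimonious ingroup topology: ((Aelodon,Aelura),(Haliion,Acroax)).
Acroax and Haliion share a more recent common ancestor with each other than either does with Aelodon, so Aelodon is the least closely related of the three.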